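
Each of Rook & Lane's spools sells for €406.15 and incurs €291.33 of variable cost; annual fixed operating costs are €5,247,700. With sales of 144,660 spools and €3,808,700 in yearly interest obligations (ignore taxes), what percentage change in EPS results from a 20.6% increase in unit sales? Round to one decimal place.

At 144,660 units, contribution = 144,660 × €114.82 = €16,609,861.20.
Operating income = contribution − fixed costs = €16,609,861.20 − €5,247,700 = €11,362,161.20.
After interest of €3,808,700.00, pre-tax earnings = €7,553,461.20.
DCL = total CM / (EBIT − I) = €16,609,861.20 / €7,553,461.20 = 2.1990.
EPS therefore changes by 2.1990 × (+20.6%) = +45.3%.

+45.3%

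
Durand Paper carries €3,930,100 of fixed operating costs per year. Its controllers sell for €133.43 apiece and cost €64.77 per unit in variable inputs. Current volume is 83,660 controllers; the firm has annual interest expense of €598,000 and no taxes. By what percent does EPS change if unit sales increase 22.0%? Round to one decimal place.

Contribution at this volume is 83,660 × €68.66 = €5,744,095.60.
EBIT = €5,744,095.60 − €3,930,100 = €1,813,995.60.
After interest of €598,000.00, pre-tax earnings = €1,215,995.60.
DCL = total CM / (EBIT − I) = €5,744,095.60 / €1,215,995.60 = 4.7238.
%ΔEPS = DCL × %ΔSales = 4.7238 × +22.0% = +103.9%.

+103.9%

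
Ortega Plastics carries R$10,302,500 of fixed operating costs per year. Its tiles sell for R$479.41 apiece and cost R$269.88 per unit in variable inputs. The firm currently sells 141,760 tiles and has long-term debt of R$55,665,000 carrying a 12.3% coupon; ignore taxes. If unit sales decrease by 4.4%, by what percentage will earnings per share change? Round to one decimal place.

-10.4%

At 141,760 units, contribution = 141,760 × R$209.53 = R$29,702,972.80.
EBIT = R$29,702,972.80 − R$10,302,500 = R$19,400,472.80.
Interest = R$6,846,795.00, so EBIT − I = R$12,553,677.80.
Degree of combined leverage = contribution ÷ (EBIT − I) = R$29,702,972.80 ÷ R$12,553,677.80 = 2.3661.
%ΔEPS = DCL × %ΔSales = 2.3661 × -4.4% = -10.4%.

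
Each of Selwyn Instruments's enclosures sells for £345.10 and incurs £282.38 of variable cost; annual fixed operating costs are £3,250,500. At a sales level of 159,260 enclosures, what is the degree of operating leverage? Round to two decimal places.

Contribution at this volume is 159,260 × £62.72 = £9,988,787.20.
Subtracting fixed costs: EBIT = £9,988,787.20 − £3,250,500 = £6,738,287.20.
DOL = contribution ÷ EBIT = £9,988,787.20 ÷ £6,738,287.20 = 1.4824.

1.48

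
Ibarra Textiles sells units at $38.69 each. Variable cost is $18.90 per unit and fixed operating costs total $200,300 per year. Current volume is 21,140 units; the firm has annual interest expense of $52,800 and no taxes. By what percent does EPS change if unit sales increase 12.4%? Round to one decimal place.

Contribution at this volume is 21,140 × $19.79 = $418,360.60.
EBIT = $418,360.60 − $200,300 = $218,060.60.
Interest = $52,800.00, so EBIT − I = $165,260.60.
DCL = total CM / (EBIT − I) = $418,360.60 / $165,260.60 = 2.5315.
EPS therefore changes by 2.5315 × (+12.4%) = +31.4%.

+31.4%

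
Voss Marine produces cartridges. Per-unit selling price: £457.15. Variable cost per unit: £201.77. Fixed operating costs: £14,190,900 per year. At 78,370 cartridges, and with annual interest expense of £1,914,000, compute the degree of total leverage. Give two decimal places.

Contribution at this volume is 78,370 × £255.38 = £20,014,130.60.
Subtracting fixed costs: EBIT = £20,014,130.60 − £14,190,900 = £5,823,230.60. Interest = £1,914,000.00, so EBIT − I = £3,909,230.60.
Degree of total leverage = total CM / (EBIT − interest) = £20,014,130.60 / £3,909,230.60 = 5.1197.

5.12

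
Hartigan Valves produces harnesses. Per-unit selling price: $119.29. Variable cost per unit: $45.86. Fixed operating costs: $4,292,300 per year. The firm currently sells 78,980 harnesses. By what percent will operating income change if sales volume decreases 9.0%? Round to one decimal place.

-34.6%

Total contribution margin = 78,980 × $73.43 = $5,799,501.40.
EBIT = $5,799,501.40 − $4,292,300 = $1,507,201.40.
Degree of operating leverage = $5,799,501.40 / $1,507,201.40 = 3.8479.
%ΔEBIT = DOL × %ΔSales = 3.8479 × -9.0% = -34.6%.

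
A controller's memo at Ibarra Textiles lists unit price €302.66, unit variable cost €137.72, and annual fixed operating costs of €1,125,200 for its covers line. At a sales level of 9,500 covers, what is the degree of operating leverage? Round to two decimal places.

At 9,500 units, contribution = 9,500 × €164.94 = €1,566,930.00.
Operating income = contribution − fixed costs = €1,566,930.00 − €1,125,200 = €441,730.00.
DOL = contribution ÷ EBIT = €1,566,930.00 ÷ €441,730.00 = 3.5473.

3.55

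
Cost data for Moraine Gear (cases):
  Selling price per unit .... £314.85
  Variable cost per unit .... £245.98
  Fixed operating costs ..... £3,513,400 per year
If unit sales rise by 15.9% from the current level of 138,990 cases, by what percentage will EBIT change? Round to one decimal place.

+25.1%

Total contribution margin = 138,990 × £68.87 = £9,572,241.30.
EBIT = £9,572,241.30 − £3,513,400 = £6,058,841.30.
So DOL = total CM / EBIT = £9,572,241.30 / £6,058,841.30 = 1.5799.
So EBIT moves 1.5799 × (+15.9%) = +25.1%.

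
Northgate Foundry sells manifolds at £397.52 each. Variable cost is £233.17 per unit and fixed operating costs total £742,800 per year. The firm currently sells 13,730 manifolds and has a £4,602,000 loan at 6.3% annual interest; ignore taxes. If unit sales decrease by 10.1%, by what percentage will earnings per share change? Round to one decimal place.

Contribution at this volume is 13,730 × £164.35 = £2,256,525.50.
Operating income = contribution − fixed costs = £2,256,525.50 − £742,800 = £1,513,725.50.
Interest = £289,926.00, so EBIT − I = £1,223,799.50.
DCL = total CM / (EBIT − I) = £2,256,525.50 / £1,223,799.50 = 1.8439.
%ΔEPS = DCL × %ΔSales = 1.8439 × -10.1% = -18.6%.

-18.6%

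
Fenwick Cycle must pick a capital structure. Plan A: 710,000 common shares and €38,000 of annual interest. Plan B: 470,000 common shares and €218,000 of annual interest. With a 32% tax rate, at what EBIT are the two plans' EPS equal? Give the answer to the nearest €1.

€570,500

At indifference, (EBIT − 38,000)(1 − t)/710,000 = (EBIT − 218,000)(1 − t)/470,000.
Cancelling (1 − t) and cross-multiplying: 470,000·(EBIT − 38,000) = 710,000·(EBIT − 218,000).
Solving, EBIT = (218,000·710,000 − 38,000·470,000) / (710,000 − 470,000) = 136,920,000,000 / 240,000 = 570,500.00.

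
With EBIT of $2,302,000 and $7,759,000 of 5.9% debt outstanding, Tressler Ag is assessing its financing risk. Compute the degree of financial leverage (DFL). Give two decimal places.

1.25

Interest = $457,781.00.
DFL = EBIT ÷ (EBIT − I) = $2,302,000 ÷ ($2,302,000 − $457,781.00) = $2,302,000 ÷ $1,844,219.00 = 1.2482.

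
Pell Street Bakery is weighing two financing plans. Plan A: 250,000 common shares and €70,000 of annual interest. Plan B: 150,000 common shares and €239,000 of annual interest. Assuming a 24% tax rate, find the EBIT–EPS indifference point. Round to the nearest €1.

€492,500

Set EPS_A = EPS_B: (EBIT − €70,000)(1 − 0.24) ÷ 250,000 = (EBIT − €239,000)(1 − 0.24) ÷ 150,000.
The (1 − t) factor cancels: (EBIT − 70,000) × 150,000 = (EBIT − 239,000) × 250,000.
Solving, EBIT = (239,000·250,000 − 70,000·150,000) / (250,000 − 150,000) = 49,250,000,000 / 100,000 = 492,500.00.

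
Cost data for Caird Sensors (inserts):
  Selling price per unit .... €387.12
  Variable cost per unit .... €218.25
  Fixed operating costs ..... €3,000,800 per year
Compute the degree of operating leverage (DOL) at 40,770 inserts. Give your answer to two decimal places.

1.77

At 40,770 units, contribution = 40,770 × €168.87 = €6,884,829.90.
EBIT = €6,884,829.90 − €3,000,800 = €3,884,029.90.
So DOL = total CM / EBIT = €6,884,829.90 / €3,884,029.90 = 1.7726.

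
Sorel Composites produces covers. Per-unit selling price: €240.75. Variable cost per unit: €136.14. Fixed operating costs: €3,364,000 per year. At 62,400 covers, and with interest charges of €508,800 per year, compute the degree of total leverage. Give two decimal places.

2.46

Total contribution margin = 62,400 × €104.61 = €6,527,664.00.
EBIT = €6,527,664.00 − €3,364,000 = €3,163,664.00. Interest = €508,800.00.
DOL = €6,527,664.00 ÷ €3,163,664.00 = 2.0633; DFL = €3,163,664.00 ÷ €2,654,864.00 = 1.1916.
Combined leverage = 2.0633 × 1.1916 = 2.4586.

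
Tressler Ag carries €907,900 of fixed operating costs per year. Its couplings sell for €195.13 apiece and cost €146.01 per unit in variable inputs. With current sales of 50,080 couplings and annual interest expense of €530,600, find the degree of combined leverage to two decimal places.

Contribution at this volume is 50,080 × €49.12 = €2,459,929.60.
EBIT = €2,459,929.60 − €907,900 = €1,552,029.60. Interest = €530,600.00.
DOL = €2,459,929.60 ÷ €1,552,029.60 = 1.5850; DFL = €1,552,029.60 ÷ €1,021,429.60 = 1.5195.
DCL = DOL × DFL = 1.5850 × 1.5195 = 2.4084.

2.41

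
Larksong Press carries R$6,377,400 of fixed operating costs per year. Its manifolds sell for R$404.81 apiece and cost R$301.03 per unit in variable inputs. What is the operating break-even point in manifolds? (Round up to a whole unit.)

Unit CM = price − variable cost = R$404.81 − R$301.03 = R$103.78.
Break-even Q = R$6,377,400 / R$103.78 = 61,451.15 → 61,452 manifolds.

61,452 manifolds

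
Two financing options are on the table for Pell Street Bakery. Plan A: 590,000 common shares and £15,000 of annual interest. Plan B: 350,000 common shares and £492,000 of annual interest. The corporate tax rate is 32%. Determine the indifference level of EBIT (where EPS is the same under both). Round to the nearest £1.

Set EPS_A = EPS_B: (EBIT − £15,000)(1 − 0.32) ÷ 590,000 = (EBIT − £492,000)(1 − 0.32) ÷ 350,000.
The (1 − t) factor cancels: (EBIT − 15,000) × 350,000 = (EBIT − 492,000) × 590,000.
Solving, EBIT = (492,000·590,000 − 15,000·350,000) / (590,000 − 350,000) = 285,030,000,000 / 240,000 = 1,187,625.00.

£1,187,625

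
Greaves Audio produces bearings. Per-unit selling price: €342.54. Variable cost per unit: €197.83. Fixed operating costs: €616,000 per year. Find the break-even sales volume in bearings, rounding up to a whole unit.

Contribution margin per unit = €342.54 − €197.83 = €144.71.
Break-even Q = €616,000 / €144.71 = 4,256.79 → 4,257 bearings.

4,257 bearings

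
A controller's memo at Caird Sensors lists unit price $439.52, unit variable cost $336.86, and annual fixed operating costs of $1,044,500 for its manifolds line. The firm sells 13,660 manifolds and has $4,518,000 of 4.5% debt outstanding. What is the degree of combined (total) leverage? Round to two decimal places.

At 13,660 units, contribution = 13,660 × $102.66 = $1,402,335.60.
EBIT = $1,402,335.60 − $1,044,500 = $357,835.60. Interest = $203,310.00, so EBIT − I = $154,525.60.
DCL = contribution ÷ (EBIT − I) = $1,402,335.60 ÷ $154,525.60 = 9.0751.

9.08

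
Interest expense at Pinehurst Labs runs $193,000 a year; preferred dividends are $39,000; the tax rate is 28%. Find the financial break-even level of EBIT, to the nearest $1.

Preferred dividends are paid after tax, so their pre-tax equivalent is $39,000 ÷ (1 − 0.28) = $54,166.67.
Financial break-even EBIT = interest + D_p ÷ (1 − t) = $193,000 + $54,166.67 = $247,166.67.

$247,167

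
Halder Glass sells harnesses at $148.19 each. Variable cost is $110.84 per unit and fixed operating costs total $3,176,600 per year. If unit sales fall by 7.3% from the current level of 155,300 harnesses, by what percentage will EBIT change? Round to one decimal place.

At 155,300 units, contribution = 155,300 × $37.35 = $5,800,455.00.
Operating income = contribution − fixed costs = $5,800,455.00 − $3,176,600 = $2,623,855.00.
So DOL = total CM / EBIT = $5,800,455.00 / $2,623,855.00 = 2.2107.
%ΔEBIT = DOL × %ΔSales = 2.2107 × -7.3% = -16.1%.

-16.1%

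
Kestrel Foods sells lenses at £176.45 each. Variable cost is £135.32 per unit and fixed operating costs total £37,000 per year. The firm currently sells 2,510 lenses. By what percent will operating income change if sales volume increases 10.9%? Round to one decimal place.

+17.0%

Total contribution margin = 2,510 × £41.13 = £103,236.30.
Subtracting fixed costs: EBIT = £103,236.30 − £37,000 = £66,236.30.
Degree of operating leverage = £103,236.30 / £66,236.30 = 1.5586.
Operating income changes by 1.5586 × +10.9% = +17.0%.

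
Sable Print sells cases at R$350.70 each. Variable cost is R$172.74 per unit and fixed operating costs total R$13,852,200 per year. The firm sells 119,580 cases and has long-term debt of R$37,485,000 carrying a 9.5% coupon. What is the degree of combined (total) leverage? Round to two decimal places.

Total contribution margin = 119,580 × R$177.96 = R$21,280,456.80.
Operating income = contribution − fixed costs = R$21,280,456.80 − R$13,852,200 = R$7,428,256.80. Interest = R$3,561,075.00, so EBIT − I = R$3,867,181.80.
DCL = contribution ÷ (EBIT − I) = R$21,280,456.80 ÷ R$3,867,181.80 = 5.5028.

5.50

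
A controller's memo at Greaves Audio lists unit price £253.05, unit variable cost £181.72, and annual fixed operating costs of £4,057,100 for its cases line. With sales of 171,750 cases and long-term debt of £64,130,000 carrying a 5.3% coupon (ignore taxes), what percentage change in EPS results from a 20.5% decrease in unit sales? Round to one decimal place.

-52.4%

At 171,750 units, contribution = 171,750 × £71.33 = £12,250,927.50.
EBIT = £12,250,927.50 − £4,057,100 = £8,193,827.50.
Interest = £3,398,890.00, so EBIT − I = £4,794,937.50.
Degree of combined leverage = contribution ÷ (EBIT − I) = £12,250,927.50 ÷ £4,794,937.50 = 2.5550.
%ΔEPS = DCL × %ΔSales = 2.5550 × -20.5% = -52.4%.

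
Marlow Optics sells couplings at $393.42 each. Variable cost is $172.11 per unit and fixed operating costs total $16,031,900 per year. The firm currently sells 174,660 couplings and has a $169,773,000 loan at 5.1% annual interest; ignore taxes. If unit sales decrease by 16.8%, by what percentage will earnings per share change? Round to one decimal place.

-46.5%

At 174,660 units, contribution = 174,660 × $221.31 = $38,654,004.60.
Subtracting fixed costs: EBIT = $38,654,004.60 − $16,031,900 = $22,622,104.60.
After interest of $8,658,423.00, pre-tax earnings = $13,963,681.60.
Degree of combined leverage = contribution ÷ (EBIT − I) = $38,654,004.60 ÷ $13,963,681.60 = 2.7682.
EPS therefore changes by 2.7682 × (-16.8%) = -46.5%.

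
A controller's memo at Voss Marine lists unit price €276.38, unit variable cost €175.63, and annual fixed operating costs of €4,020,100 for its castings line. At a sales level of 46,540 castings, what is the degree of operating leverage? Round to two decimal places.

7.01

Contribution at this volume is 46,540 × €100.75 = €4,688,905.00.
EBIT = €4,688,905.00 − €4,020,100 = €668,805.00.
So DOL = total CM / EBIT = €4,688,905.00 / €668,805.00 = 7.0109.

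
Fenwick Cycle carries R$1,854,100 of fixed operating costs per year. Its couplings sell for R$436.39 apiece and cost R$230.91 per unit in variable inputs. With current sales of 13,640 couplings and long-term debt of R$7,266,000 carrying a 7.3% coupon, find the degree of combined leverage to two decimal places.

6.70

Total contribution margin = 13,640 × R$205.48 = R$2,802,747.20.
Operating income = contribution − fixed costs = R$2,802,747.20 − R$1,854,100 = R$948,647.20. Interest = R$530,418.00.
DOL = R$2,802,747.20 ÷ R$948,647.20 = 2.9545; DFL = R$948,647.20 ÷ R$418,229.20 = 2.2682.
Combined leverage = 2.9545 × 2.2682 = 6.7014.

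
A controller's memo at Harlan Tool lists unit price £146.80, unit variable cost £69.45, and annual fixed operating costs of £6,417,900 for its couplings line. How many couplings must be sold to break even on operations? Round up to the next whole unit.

Each unit contributes £146.80 − £69.45 = £77.35.
Break-even Q = £6,417,900 / £77.35 = 82,972.20 → 82,973 couplings.

82,973 couplings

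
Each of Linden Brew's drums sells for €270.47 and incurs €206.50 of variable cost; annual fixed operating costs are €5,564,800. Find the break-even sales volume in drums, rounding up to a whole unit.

86,991 drums

Contribution margin per unit = €270.47 − €206.50 = €63.97.
Break-even Q = €5,564,800 / €63.97 = 86,990.78 → 86,991 drums.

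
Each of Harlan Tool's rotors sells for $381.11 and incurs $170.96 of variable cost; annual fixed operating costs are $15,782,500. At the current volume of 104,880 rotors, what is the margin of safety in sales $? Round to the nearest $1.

$11,349,030

Contribution margin per unit = $381.11 − $170.96 = $210.15. Break-even units = $15,782,500 ÷ $210.15 = 75,101.12; break-even revenue = 75,101.12 × $381.11 = $28,621,787.18.
Actual sales revenue = 104,880 × $381.11 = $39,970,816.80.
Margin of safety = $39,970,816.80 − $28,621,787.18 = $11,349,030.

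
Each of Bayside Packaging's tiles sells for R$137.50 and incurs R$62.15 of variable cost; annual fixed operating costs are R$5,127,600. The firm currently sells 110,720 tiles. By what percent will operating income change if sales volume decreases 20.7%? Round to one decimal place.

Contribution at this volume is 110,720 × R$75.35 = R$8,342,752.00.
EBIT = R$8,342,752.00 − R$5,127,600 = R$3,215,152.00.
So DOL = total CM / EBIT = R$8,342,752.00 / R$3,215,152.00 = 2.5948.
Operating income changes by 2.5948 × -20.7% = -53.7%.

-53.7%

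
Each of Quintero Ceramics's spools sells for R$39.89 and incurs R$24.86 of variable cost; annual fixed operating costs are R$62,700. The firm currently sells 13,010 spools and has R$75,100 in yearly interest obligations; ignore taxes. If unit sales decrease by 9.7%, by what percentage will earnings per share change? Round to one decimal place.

At 13,010 units, contribution = 13,010 × R$15.03 = R$195,540.30.
Subtracting fixed costs: EBIT = R$195,540.30 − R$62,700 = R$132,840.30.
Interest = R$75,100.00, so EBIT − I = R$57,740.30.
Degree of combined leverage = contribution ÷ (EBIT − I) = R$195,540.30 ÷ R$57,740.30 = 3.3865.
%ΔEPS = DCL × %ΔSales = 3.3865 × -9.7% = -32.8%.

-32.8%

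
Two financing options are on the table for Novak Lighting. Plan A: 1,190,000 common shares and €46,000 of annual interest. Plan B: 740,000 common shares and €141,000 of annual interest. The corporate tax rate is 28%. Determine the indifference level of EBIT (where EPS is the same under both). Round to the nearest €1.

Set EPS_A = EPS_B: (EBIT − €46,000)(1 − 0.28) ÷ 1,190,000 = (EBIT − €141,000)(1 − 0.28) ÷ 740,000.
The (1 − t) factor cancels: (EBIT − 46,000) × 740,000 = (EBIT − 141,000) × 1,190,000.
EBIT × (1,190,000 − 740,000) = 141,000 × 1,190,000 − 46,000 × 740,000 = 133,750,000,000, so EBIT = 133,750,000,000 ÷ 450,000 = 297,222.22.

€297,222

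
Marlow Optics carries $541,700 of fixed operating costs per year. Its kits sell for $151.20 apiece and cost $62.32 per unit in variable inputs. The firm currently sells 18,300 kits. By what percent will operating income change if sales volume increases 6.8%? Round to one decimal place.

+10.2%

At 18,300 units, contribution = 18,300 × $88.88 = $1,626,504.00.
Operating income = contribution − fixed costs = $1,626,504.00 − $541,700 = $1,084,804.00.
Degree of operating leverage = $1,626,504.00 / $1,084,804.00 = 1.4994.
%ΔEBIT = DOL × %ΔSales = 1.4994 × +6.8% = +10.2%.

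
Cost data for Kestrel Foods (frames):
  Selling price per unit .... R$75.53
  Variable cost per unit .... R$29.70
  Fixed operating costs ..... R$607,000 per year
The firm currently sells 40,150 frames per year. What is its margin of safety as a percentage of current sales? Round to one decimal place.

67.0%

Contribution margin per unit = R$75.53 − R$29.70 = R$45.83. Break-even units = R$607,000 ÷ R$45.83 = 13,244.60; break-even revenue = 13,244.60 × R$75.53 = R$1,000,364.61.
Current sales = 40,150 × R$75.53 = R$3,032,529.50.
Margin of safety = (R$3,032,529.50 − R$1,000,364.61) ÷ R$3,032,529.50 = 67.0%.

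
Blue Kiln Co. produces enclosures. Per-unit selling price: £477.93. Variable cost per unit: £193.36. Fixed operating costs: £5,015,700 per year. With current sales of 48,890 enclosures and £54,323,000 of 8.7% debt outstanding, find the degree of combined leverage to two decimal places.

3.34

Contribution at this volume is 48,890 × £284.57 = £13,912,627.30.
EBIT = £13,912,627.30 − £5,015,700 = £8,896,927.30. Interest = £4,726,101.00, so EBIT − I = £4,170,826.30.
Degree of total leverage = total CM / (EBIT − interest) = £13,912,627.30 / £4,170,826.30 = 3.3357.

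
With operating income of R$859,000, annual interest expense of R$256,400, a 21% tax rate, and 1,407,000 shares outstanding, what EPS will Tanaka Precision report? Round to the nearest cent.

Pre-tax income = R$859,000 − R$256,400.00 = R$602,600.00.
Net income = R$602,600.00 × (1 − 0.21) = R$476,054.00.
EPS = R$476,054.00 ÷ 1,407,000 = R$0.34.

R$0.34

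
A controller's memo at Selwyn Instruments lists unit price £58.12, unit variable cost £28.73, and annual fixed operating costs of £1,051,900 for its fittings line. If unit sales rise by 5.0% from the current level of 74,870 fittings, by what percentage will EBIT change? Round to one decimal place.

Total contribution margin = 74,870 × £29.39 = £2,200,429.30.
Operating income = contribution − fixed costs = £2,200,429.30 − £1,051,900 = £1,148,529.30.
Degree of operating leverage = £2,200,429.30 / £1,148,529.30 = 1.9159.
%ΔEBIT = DOL × %ΔSales = 1.9159 × +5.0% = +9.6%.

+9.6%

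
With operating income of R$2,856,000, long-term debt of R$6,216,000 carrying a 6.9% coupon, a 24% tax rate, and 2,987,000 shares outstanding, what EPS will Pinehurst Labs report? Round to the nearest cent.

Interest = R$428,904.00, so EBT = R$2,856,000 − R$428,904.00 = R$2,427,096.00.
Net income = R$2,427,096.00 × (1 − 0.24) = R$1,844,592.96.
EPS = R$1,844,592.96 ÷ 2,987,000 = R$0.62.

R$0.62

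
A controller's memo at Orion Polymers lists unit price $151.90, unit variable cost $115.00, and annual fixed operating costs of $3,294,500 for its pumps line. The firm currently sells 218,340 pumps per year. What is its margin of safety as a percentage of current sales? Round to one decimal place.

Each unit contributes $151.90 − $115.00 = $36.90. Break-even units = $3,294,500 ÷ $36.90 = 89,281.84; break-even revenue = 89,281.84 × $151.90 = $13,561,911.92.
Actual sales revenue = 218,340 × $151.90 = $33,165,846.00.
Margin of safety = ($33,165,846.00 − $13,561,911.92) ÷ $33,165,846.00 = 59.1%.

59.1%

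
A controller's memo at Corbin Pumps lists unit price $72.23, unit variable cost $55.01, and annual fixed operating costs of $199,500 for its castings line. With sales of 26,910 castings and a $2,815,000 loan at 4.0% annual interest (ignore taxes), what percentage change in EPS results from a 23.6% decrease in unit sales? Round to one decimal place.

Total contribution margin = 26,910 × $17.22 = $463,390.20.
EBIT = $463,390.20 − $199,500 = $263,890.20.
Interest = $112,600.00, so EBIT − I = $151,290.20.
DCL = total CM / (EBIT − I) = $463,390.20 / $151,290.20 = 3.0629.
EPS therefore changes by 3.0629 × (-23.6%) = -72.3%.

-72.3%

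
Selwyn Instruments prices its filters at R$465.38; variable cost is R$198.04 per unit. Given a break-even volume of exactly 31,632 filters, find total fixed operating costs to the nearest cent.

Unit CM = price − variable cost = R$465.38 − R$198.04 = R$267.34.
Since BE = FC / CM, FC = 31,632 × R$267.34 = R$8,456,498.88.

R$8,456,498.88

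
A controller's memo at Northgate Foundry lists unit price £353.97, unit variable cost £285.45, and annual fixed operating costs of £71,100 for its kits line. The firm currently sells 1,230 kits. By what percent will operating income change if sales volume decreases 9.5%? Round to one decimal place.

At 1,230 units, contribution = 1,230 × £68.52 = £84,279.60.
EBIT = £84,279.60 − £71,100 = £13,179.60.
DOL = contribution ÷ EBIT = £84,279.60 ÷ £13,179.60 = 6.3947.
%ΔEBIT = DOL × %ΔSales = 6.3947 × -9.5% = -60.7%.

-60.7%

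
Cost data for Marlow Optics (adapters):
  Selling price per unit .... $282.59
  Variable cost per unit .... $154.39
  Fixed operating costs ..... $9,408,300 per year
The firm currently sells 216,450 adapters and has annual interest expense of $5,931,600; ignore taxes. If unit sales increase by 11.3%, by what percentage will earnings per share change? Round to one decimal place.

+25.3%

Total contribution margin = 216,450 × $128.20 = $27,748,890.00.
EBIT = $27,748,890.00 − $9,408,300 = $18,340,590.00.
After interest of $5,931,600.00, pre-tax earnings = $12,408,990.00.
DCL = total CM / (EBIT − I) = $27,748,890.00 / $12,408,990.00 = 2.2362.
EPS therefore changes by 2.2362 × (+11.3%) = +25.3%.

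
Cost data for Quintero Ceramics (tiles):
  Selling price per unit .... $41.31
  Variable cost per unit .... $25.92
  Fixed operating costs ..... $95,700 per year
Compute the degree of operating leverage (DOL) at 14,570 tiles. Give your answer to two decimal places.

Total contribution margin = 14,570 × $15.39 = $224,232.30.
EBIT = $224,232.30 − $95,700 = $128,532.30.
Degree of operating leverage = $224,232.30 / $128,532.30 = 1.7446.

1.74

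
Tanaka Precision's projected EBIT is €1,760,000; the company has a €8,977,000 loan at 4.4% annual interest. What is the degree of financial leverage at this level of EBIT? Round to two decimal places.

1.29

Interest = €394,988.00.
Degree of financial leverage = EBIT / (EBIT − interest) = €1,760,000 / €1,365,012.00 = 1.2894.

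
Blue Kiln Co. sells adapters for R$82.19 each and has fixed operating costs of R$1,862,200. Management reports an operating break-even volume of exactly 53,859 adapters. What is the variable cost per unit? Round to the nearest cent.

At break-even, FC = Q × (P − VC), so P − VC = R$1,862,200 ÷ 53,859 = R$34.5755.
Variable cost per unit = R$82.19 − R$34.5755 = R$47.61.

R$47.61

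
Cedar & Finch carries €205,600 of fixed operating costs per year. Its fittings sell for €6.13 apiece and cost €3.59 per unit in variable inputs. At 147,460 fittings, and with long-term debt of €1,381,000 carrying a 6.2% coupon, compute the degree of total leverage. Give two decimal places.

4.49

At 147,460 units, contribution = 147,460 × €2.54 = €374,548.40.
EBIT = €374,548.40 − €205,600 = €168,948.40. Interest = €85,622.00, so EBIT − I = €83,326.40.
Degree of total leverage = total CM / (EBIT − interest) = €374,548.40 / €83,326.40 = 4.4950.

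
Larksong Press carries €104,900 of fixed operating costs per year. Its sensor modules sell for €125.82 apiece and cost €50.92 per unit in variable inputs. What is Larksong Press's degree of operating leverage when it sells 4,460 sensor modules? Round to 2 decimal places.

1.46

Total contribution margin = 4,460 × €74.90 = €334,054.00.
EBIT = €334,054.00 − €104,900 = €229,154.00.
DOL = contribution ÷ EBIT = €334,054.00 ÷ €229,154.00 = 1.4578.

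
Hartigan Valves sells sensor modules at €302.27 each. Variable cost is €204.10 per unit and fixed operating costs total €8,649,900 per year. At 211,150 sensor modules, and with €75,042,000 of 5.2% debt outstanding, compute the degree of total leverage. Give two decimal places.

2.54

Total contribution margin = 211,150 × €98.17 = €20,728,595.50.
Operating income = contribution − fixed costs = €20,728,595.50 − €8,649,900 = €12,078,695.50. Interest = €3,902,184.00, so EBIT − I = €8,176,511.50.
DCL = contribution ÷ (EBIT − I) = €20,728,595.50 ÷ €8,176,511.50 = 2.5351.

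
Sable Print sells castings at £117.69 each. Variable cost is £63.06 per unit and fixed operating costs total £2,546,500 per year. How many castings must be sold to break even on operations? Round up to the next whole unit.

46,614 castings

Each unit contributes £117.69 − £63.06 = £54.63.
Units to break even: £2,546,500 ÷ £54.63 = 46,613.58, rounded up to 46,614.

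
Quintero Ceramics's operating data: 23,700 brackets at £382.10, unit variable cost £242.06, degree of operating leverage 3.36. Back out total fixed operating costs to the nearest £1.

Total contribution margin = 23,700 × £140.04 = £3,318,948.00.
DOL = contribution / EBIT, so EBIT = £3,318,948.00 / 3.36 = £987,782.14.
Fixed costs = CM − EBIT = £3,318,948.00 − £987,782.14 = £2,331,166.

£2,331,166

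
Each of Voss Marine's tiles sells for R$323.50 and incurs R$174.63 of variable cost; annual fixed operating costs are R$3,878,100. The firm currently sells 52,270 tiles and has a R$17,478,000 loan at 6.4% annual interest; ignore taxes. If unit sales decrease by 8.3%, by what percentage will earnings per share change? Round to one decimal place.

-23.2%

Total contribution margin = 52,270 × R$148.87 = R$7,781,434.90.
Operating income = contribution − fixed costs = R$7,781,434.90 − R$3,878,100 = R$3,903,334.90.
Interest = R$1,118,592.00, so EBIT − I = R$2,784,742.90.
Degree of combined leverage = contribution ÷ (EBIT − I) = R$7,781,434.90 ÷ R$2,784,742.90 = 2.7943.
%ΔEPS = DCL × %ΔSales = 2.7943 × -8.3% = -23.2%.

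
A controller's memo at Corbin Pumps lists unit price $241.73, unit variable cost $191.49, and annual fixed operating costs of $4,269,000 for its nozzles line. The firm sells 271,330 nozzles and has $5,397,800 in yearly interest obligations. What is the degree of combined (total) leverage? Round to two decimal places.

At 271,330 units, contribution = 271,330 × $50.24 = $13,631,619.20.
Operating income = contribution − fixed costs = $13,631,619.20 − $4,269,000 = $9,362,619.20. Interest = $5,397,800.00, so EBIT − I = $3,964,819.20.
DCL = contribution ÷ (EBIT − I) = $13,631,619.20 ÷ $3,964,819.20 = 3.4381.

3.44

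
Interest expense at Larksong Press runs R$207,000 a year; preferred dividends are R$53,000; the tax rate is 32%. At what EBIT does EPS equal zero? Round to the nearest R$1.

Grossing the preferred dividend up to pre-tax terms: R$53,000 / (1 − 0.32) = R$77,941.18.
Financial break-even EBIT = interest + D_p ÷ (1 − t) = R$207,000 + R$77,941.18 = R$284,941.18.

R$284,941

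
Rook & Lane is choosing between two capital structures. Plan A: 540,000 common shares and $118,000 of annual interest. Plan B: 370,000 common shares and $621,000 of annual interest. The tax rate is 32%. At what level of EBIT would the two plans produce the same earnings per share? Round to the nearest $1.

At indifference, (EBIT − 118,000)(1 − t)/540,000 = (EBIT − 621,000)(1 − t)/370,000.
The (1 − t) factor cancels: (EBIT − 118,000) × 370,000 = (EBIT − 621,000) × 540,000.
Solving, EBIT = (621,000·540,000 − 118,000·370,000) / (540,000 − 370,000) = 291,680,000,000 / 170,000 = 1,715,764.71.

$1,715,765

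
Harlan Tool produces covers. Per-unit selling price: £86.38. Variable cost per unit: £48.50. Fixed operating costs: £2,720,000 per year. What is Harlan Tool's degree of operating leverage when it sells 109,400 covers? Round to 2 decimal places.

2.91

Total contribution margin = 109,400 × £37.88 = £4,144,072.00.
Operating income = contribution − fixed costs = £4,144,072.00 − £2,720,000 = £1,424,072.00.
So DOL = total CM / EBIT = £4,144,072.00 / £1,424,072.00 = 2.9100.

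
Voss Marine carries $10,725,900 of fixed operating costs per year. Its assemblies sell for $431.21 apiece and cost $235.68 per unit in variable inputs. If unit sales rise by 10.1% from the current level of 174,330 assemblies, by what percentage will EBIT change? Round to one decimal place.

Contribution at this volume is 174,330 × $195.53 = $34,086,744.90.
Subtracting fixed costs: EBIT = $34,086,744.90 − $10,725,900 = $23,360,844.90.
Degree of operating leverage = $34,086,744.90 / $23,360,844.90 = 1.4591.
Operating income changes by 1.4591 × +10.1% = +14.7%.

+14.7%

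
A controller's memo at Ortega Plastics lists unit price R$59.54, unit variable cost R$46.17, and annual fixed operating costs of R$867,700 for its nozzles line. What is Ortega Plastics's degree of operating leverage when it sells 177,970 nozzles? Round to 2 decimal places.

1.57

Total contribution margin = 177,970 × R$13.37 = R$2,379,458.90.
Subtracting fixed costs: EBIT = R$2,379,458.90 − R$867,700 = R$1,511,758.90.
So DOL = total CM / EBIT = R$2,379,458.90 / R$1,511,758.90 = 1.5740.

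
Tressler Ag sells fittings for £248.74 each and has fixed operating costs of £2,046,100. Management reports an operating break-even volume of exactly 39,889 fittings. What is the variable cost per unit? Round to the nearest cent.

£197.45

At break-even, FC = Q × (P − VC), so P − VC = £2,046,100 ÷ 39,889 = £51.2948.
Hence VC = price − CM = £248.74 − £51.2948 = £197.45.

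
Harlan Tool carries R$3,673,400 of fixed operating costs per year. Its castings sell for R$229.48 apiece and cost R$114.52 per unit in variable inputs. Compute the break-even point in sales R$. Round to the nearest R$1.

Contribution margin per unit = R$229.48 − R$114.52 = R$114.96, a CM ratio of R$114.96 ÷ R$229.48 = 0.5010.
Break-even revenue = fixed costs × price ÷ CM = R$3,673,400 × R$229.48 ÷ R$114.96 = R$7,332,740.

R$7,332,740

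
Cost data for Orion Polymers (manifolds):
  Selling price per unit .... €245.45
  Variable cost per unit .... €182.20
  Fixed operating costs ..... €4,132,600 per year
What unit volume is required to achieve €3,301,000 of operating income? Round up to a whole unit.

Unit CM = price − variable cost = €245.45 − €182.20 = €63.25.
Need Q such that Q × €63.25 − €4,132,600 = €3,301,000, i.e. Q = €7,433,600 / €63.25 = 117,527.27 → 117,528.

117,528 manifolds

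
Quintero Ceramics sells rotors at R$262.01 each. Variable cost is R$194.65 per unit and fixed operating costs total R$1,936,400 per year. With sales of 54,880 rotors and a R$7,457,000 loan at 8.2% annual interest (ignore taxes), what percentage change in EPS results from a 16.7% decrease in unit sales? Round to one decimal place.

-53.7%

At 54,880 units, contribution = 54,880 × R$67.36 = R$3,696,716.80.
EBIT = R$3,696,716.80 − R$1,936,400 = R$1,760,316.80.
Interest = R$611,474.00, so EBIT − I = R$1,148,842.80.
DCL = total CM / (EBIT − I) = R$3,696,716.80 / R$1,148,842.80 = 3.2178.
%ΔEPS = DCL × %ΔSales = 3.2178 × -16.7% = -53.7%.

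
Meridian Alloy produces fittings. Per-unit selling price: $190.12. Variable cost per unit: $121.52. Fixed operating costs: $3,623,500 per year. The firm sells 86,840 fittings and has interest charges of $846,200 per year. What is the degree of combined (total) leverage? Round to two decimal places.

4.00

At 86,840 units, contribution = 86,840 × $68.60 = $5,957,224.00.
Operating income = contribution − fixed costs = $5,957,224.00 − $3,623,500 = $2,333,724.00. Interest = $846,200.00.
DOL = $5,957,224.00 ÷ $2,333,724.00 = 2.5527; DFL = $2,333,724.00 ÷ $1,487,524.00 = 1.5689.
DCL = DOL × DFL = 2.5527 × 1.5689 = 4.0049.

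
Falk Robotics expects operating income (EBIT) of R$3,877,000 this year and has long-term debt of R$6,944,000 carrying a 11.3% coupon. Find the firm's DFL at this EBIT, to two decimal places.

1.25

Annual interest charges come to R$784,672.00.
DFL = EBIT ÷ (EBIT − I) = R$3,877,000 ÷ (R$3,877,000 − R$784,672.00) = R$3,877,000 ÷ R$3,092,328.00 = 1.2537.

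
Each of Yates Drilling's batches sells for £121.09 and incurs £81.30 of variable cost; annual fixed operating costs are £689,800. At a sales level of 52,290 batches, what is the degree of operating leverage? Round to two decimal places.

Contribution at this volume is 52,290 × £39.79 = £2,080,619.10.
Operating income = contribution − fixed costs = £2,080,619.10 − £689,800 = £1,390,819.10.
So DOL = total CM / EBIT = £2,080,619.10 / £1,390,819.10 = 1.4960.

1.50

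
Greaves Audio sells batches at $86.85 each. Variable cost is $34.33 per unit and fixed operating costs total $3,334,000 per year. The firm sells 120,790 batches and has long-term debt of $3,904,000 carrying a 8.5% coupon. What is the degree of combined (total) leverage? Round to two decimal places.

Contribution at this volume is 120,790 × $52.52 = $6,343,890.80.
Subtracting fixed costs: EBIT = $6,343,890.80 − $3,334,000 = $3,009,890.80. Interest = $331,840.00, so EBIT − I = $2,678,050.80.
DCL = contribution ÷ (EBIT − I) = $6,343,890.80 ÷ $2,678,050.80 = 2.3688.

2.37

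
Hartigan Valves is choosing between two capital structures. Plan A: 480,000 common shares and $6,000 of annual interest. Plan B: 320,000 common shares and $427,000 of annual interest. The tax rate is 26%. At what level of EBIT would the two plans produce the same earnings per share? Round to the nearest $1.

$1,269,000

Set EPS_A = EPS_B: (EBIT − $6,000)(1 − 0.26) ÷ 480,000 = (EBIT − $427,000)(1 − 0.26) ÷ 320,000.
Cancelling (1 − t) and cross-multiplying: 320,000·(EBIT − 6,000) = 480,000·(EBIT − 427,000).
EBIT × (480,000 − 320,000) = 427,000 × 480,000 − 6,000 × 320,000 = 203,040,000,000, so EBIT = 203,040,000,000 ÷ 160,000 = 1,269,000.00.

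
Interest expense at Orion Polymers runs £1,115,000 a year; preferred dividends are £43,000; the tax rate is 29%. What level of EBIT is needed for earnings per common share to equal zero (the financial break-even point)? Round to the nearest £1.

Preferred dividends are paid after tax, so their pre-tax equivalent is £43,000 ÷ (1 − 0.29) = £60,563.38.
Financial break-even EBIT = interest + D_p ÷ (1 − t) = £1,115,000 + £60,563.38 = £1,175,563.38.

£1,175,563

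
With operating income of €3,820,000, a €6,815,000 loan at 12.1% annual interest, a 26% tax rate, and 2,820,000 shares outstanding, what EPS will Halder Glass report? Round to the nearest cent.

Pre-tax income = €3,820,000 − €824,615.00 = €2,995,385.00.
After tax at 26%: net income = €2,995,385.00 × 0.74 = €2,216,584.90.
Per share: €2,216,584.90 / 2,820,000 shares = €0.79.

€0.79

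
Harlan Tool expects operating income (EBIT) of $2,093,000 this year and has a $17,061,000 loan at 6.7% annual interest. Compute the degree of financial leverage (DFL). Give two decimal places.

Annual interest charges come to $1,143,087.00.
Degree of financial leverage = EBIT / (EBIT − interest) = $2,093,000 / $949,913.00 = 2.2034.

2.20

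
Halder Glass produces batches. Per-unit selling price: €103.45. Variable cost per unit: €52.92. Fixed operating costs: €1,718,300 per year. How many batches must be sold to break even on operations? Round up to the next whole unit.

34,006 batches

Contribution margin per unit = €103.45 − €52.92 = €50.53.
Break-even Q = €1,718,300 / €50.53 = 34,005.54 → 34,006 batches.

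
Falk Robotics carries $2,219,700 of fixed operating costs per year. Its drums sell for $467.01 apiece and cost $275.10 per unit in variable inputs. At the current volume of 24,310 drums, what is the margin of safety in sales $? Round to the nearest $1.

$5,951,408

Each unit contributes $467.01 − $275.10 = $191.91. Break-even units = $2,219,700 ÷ $191.91 = 11,566.36; break-even revenue = 11,566.36 × $467.01 = $5,401,605.42.
Actual sales revenue = 24,310 × $467.01 = $11,353,013.10.
Margin of safety = $11,353,013.10 − $5,401,605.42 = $5,951,408.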